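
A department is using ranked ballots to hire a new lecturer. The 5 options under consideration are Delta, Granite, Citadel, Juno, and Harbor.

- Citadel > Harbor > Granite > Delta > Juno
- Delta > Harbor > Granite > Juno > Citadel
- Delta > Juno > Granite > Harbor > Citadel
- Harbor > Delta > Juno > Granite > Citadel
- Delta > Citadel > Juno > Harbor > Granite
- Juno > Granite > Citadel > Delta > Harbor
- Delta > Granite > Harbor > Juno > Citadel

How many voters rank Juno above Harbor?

Ballots ranking Juno above Harbor: 3.
Ballots ranking Harbor above Juno: 4.
So 3 of 7 voters prefer Juno to Harbor.

3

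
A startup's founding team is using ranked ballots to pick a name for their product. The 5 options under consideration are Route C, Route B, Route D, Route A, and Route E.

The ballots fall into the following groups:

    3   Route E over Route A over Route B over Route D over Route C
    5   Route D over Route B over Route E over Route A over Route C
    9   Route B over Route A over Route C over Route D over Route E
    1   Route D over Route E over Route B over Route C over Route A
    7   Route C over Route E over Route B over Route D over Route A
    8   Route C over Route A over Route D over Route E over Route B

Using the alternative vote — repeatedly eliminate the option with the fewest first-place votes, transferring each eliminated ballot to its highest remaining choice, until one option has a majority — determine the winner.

Round 1: Route C 15, Route B 9, Route D 6, Route E 3, Route A 0. Route A has the fewest and is eliminated.
Round 2: Route C 15, Route B 9, Route D 6, Route E 3. Route E has the fewest and is eliminated.
Round 3: Route C 15, Route B 12, Route D 6. Route D has the fewest and is eliminated.
Round 4: Route B 18, Route C 15. Route B has a majority.

Route B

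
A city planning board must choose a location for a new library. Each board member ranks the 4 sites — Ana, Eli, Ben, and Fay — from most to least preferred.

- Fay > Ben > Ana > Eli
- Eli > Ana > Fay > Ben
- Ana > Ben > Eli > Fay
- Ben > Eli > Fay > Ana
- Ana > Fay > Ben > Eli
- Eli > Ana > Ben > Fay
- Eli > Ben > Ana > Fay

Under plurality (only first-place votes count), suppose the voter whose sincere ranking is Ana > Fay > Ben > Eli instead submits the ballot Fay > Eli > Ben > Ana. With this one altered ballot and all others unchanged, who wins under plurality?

First-place totals with the altered ballot: Ana 1, Eli 3, Ben 1, Fay 2.
The winner is unchanged: still Eli.

Eli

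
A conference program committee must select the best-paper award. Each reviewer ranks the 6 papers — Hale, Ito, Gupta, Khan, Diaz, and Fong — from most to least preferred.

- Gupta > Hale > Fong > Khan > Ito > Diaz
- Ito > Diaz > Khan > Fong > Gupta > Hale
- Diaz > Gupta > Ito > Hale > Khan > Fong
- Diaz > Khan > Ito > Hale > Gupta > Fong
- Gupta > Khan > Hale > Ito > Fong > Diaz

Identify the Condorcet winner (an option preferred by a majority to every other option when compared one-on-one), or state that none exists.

There is no Condorcet winner

Head-to-head results (5 voters total):
Hale vs Ito: Ito wins 3–2.
Hale vs Gupta: Gupta wins 4–1.
Hale vs Khan: Khan wins 3–2.
Hale vs Diaz: Diaz wins 3–2.
Hale vs Fong: Hale wins 4–1.
Ito vs Gupta: Gupta wins 3–2.
Ito vs Khan: Khan wins 3–2.
Ito vs Diaz: Ito wins 3–2.
Ito vs Fong: Ito wins 4–1.
Gupta vs Khan: Gupta wins 3–2.
Gupta vs Diaz: Diaz wins 3–2.
Gupta vs Fong: Gupta wins 4–1.
Khan vs Diaz: Diaz wins 3–2.
Khan vs Fong: Khan wins 4–1.
Diaz vs Fong: Diaz wins 3–2.
No candidate beats all others: Ito beats Diaz beats Gupta beats Ito, a majority cycle.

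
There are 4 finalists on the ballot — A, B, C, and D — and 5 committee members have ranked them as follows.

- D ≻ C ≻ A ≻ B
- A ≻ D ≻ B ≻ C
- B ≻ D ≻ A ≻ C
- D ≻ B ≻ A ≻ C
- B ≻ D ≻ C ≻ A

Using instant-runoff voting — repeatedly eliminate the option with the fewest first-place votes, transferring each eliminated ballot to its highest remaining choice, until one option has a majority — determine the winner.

Round 1: B 2, D 2, A 1, C 0. C has the fewest and is eliminated.
Round 2: B 2, D 2, A 1. A has the fewest and is eliminated.
Round 3: D 3, B 2. D has a majority.

D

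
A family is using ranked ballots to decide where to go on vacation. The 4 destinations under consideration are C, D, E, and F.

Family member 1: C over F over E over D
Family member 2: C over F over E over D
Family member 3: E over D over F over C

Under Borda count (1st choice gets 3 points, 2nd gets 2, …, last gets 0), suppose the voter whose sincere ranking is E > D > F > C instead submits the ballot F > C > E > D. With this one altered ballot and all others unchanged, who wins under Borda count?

C

Borda totals with the altered ballot: C 8, D 0, E 3, F 7.
The winner is unchanged: still C.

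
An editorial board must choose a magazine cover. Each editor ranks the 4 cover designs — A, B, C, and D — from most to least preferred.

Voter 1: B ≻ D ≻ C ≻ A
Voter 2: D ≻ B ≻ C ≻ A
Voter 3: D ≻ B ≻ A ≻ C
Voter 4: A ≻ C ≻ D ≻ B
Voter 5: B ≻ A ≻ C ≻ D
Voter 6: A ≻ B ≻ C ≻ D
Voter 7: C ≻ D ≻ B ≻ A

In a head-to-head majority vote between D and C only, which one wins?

Ballots ranking D above C: 3.
Ballots ranking C above D: 4.
C wins the head-to-head, 4–3.

C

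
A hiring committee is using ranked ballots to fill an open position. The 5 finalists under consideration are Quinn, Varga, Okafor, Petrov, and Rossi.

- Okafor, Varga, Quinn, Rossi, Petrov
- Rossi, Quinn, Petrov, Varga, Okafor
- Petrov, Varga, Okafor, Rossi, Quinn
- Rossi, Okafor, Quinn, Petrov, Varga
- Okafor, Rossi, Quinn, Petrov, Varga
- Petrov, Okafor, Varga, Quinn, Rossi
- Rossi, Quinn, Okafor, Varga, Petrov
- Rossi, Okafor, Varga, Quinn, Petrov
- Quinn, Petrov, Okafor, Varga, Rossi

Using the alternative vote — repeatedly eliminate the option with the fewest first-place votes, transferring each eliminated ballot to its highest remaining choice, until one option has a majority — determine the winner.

Round 1: Rossi 4, Okafor 2, Petrov 2, Quinn 1, Varga 0. Varga has the fewest and is eliminated.
Round 2: Rossi 4, Okafor 2, Petrov 2, Quinn 1. Quinn has the fewest and is eliminated.
Round 3: Rossi 4, Petrov 3, Okafor 2. Okafor has the fewest and is eliminated.
Round 4: Rossi 6, Petrov 3. Rossi has a majority.

Rossi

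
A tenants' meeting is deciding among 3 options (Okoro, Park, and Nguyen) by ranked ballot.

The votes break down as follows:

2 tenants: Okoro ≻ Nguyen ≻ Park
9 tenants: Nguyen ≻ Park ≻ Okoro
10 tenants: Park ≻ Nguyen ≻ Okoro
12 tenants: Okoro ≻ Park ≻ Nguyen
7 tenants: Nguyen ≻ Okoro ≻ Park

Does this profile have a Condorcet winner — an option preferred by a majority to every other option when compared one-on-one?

No

Head-to-head results (40 voters total):
Okoro vs Park: Okoro wins 21–19.
Okoro vs Nguyen: Nguyen wins 26–14.
Park vs Nguyen: Park wins 22–18.
No candidate beats all others: Okoro beats Park beats Nguyen beats Okoro, a majority cycle.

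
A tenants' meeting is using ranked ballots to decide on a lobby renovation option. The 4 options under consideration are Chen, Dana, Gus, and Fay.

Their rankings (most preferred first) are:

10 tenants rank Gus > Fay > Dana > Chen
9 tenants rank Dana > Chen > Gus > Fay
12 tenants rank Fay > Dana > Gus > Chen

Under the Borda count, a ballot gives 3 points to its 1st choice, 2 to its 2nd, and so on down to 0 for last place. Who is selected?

Dana

Borda scores:
  Chen: 10·0 + 9·2 + 12·0 = 18
  Dana: 10·1 + 9·3 + 12·2 = 61
  Gus: 10·3 + 9·1 + 12·1 = 51
  Fay: 10·2 + 9·0 + 12·3 = 56
Dana has the highest total.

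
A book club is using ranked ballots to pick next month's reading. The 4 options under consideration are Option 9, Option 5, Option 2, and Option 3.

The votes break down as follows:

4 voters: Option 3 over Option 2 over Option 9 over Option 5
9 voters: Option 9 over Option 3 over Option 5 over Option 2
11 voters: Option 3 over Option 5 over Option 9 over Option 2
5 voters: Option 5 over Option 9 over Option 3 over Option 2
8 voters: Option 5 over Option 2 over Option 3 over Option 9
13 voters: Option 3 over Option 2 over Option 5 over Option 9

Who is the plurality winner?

Option 3

First-place vote totals:
  Option 9: 9
  Option 5: 13
  Option 2: 0
  Option 3: 28
Option 3 has the most first-place votes.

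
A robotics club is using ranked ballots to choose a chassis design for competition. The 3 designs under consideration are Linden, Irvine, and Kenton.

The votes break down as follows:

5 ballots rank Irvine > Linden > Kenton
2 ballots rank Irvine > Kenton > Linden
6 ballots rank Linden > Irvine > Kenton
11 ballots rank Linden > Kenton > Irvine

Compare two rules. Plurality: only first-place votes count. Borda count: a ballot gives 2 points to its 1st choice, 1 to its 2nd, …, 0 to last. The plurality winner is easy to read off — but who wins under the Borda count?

Linden

Plurality first-place counts: Linden 17, Irvine 7, Kenton 0 → Linden.
Borda totals: Linden 39, Irvine 20, Kenton 13 → Linden.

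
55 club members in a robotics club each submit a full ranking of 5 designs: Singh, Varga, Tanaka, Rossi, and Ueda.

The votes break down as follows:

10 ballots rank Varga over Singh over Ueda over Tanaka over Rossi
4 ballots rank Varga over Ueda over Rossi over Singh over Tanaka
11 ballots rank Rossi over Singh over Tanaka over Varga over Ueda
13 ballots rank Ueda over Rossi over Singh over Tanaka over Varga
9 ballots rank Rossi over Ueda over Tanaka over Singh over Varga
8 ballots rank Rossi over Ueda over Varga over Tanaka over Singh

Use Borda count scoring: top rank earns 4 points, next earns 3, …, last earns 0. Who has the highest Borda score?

Borda scores:
  Singh: 10·3 + 4·1 + 11·3 + 13·2 + 9·1 + 8·0 = 102
  Varga: 10·4 + 4·4 + 11·1 + 13·0 + 9·0 + 8·2 = 83
  Tanaka: 10·1 + 4·0 + 11·2 + 13·1 + 9·2 + 8·1 = 71
  Rossi: 10·0 + 4·2 + 11·4 + 13·3 + 9·4 + 8·4 = 159
  Ueda: 10·2 + 4·3 + 11·0 + 13·4 + 9·3 + 8·3 = 135
Rossi has the highest total.

Rossi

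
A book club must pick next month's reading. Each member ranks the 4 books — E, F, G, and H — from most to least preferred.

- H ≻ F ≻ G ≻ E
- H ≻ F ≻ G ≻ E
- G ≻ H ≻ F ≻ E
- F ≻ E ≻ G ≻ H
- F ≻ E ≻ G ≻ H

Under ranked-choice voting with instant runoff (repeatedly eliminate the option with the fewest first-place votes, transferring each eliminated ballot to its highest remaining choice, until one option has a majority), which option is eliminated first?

Round 1: F 2, H 2, G 1, E 0. E has the fewest and is eliminated.
Round 2: F 2, H 2, G 1. G has the fewest and is eliminated.
Round 3: H 3, F 2. H has a majority.

E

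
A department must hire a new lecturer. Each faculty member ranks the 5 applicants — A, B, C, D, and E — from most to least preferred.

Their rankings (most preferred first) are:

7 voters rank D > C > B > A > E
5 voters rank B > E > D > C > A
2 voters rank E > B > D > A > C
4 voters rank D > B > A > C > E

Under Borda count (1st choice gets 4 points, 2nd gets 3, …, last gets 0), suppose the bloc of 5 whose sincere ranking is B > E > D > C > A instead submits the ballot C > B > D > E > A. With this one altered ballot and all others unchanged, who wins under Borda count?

Borda totals with the altered ballot: A 17, B 47, C 45, D 58, E 13.
The winner is unchanged: still D.

D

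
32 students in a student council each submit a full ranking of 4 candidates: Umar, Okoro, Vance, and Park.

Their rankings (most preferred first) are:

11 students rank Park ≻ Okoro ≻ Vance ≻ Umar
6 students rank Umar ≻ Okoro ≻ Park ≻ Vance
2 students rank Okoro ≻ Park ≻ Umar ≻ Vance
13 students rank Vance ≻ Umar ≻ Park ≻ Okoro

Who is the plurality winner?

Vance

First-place vote totals:
  Umar: 6
  Okoro: 2
  Vance: 13
  Park: 11
Vance has the most first-place votes.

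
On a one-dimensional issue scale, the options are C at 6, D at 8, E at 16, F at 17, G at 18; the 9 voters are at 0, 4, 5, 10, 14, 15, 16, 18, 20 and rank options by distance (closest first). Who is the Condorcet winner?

With single-peaked preferences on a line, the Condorcet winner is the candidate closest to the median voter.
The median voter (position 14) is closest to E at 16.
Check: E vs F — voters closer to E: 7 of 9.

E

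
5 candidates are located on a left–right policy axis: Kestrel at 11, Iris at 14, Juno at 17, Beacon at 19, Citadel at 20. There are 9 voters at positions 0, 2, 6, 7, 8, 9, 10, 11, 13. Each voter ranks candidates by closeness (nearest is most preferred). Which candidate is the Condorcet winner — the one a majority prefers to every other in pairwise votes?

Kestrel

With single-peaked preferences on a line, the Condorcet winner is the candidate closest to the median voter.
The median voter (position 8) is closest to Kestrel at 11.
Check: Kestrel vs Iris — voters closer to Kestrel: 8 of 9.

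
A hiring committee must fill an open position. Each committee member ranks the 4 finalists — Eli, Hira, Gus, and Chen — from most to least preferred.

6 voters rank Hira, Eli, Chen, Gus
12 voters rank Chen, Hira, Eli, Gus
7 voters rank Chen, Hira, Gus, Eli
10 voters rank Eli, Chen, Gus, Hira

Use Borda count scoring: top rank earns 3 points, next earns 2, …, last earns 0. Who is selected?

Chen

Borda scores:
  Eli: 6·2 + 12·1 + 7·0 + 10·3 = 54
  Hira: 6·3 + 12·2 + 7·2 + 10·0 = 56
  Gus: 6·0 + 12·0 + 7·1 + 10·1 = 17
  Chen: 6·1 + 12·3 + 7·3 + 10·2 = 83
Chen has the highest total.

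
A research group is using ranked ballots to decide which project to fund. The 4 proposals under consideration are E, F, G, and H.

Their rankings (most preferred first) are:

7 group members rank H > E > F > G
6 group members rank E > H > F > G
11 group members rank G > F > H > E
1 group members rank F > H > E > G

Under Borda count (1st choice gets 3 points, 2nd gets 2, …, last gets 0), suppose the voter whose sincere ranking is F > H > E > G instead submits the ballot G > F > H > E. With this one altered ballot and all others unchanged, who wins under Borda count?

Borda totals with the altered ballot: E 32, F 37, G 36, H 45.
The winner is unchanged: still H.

H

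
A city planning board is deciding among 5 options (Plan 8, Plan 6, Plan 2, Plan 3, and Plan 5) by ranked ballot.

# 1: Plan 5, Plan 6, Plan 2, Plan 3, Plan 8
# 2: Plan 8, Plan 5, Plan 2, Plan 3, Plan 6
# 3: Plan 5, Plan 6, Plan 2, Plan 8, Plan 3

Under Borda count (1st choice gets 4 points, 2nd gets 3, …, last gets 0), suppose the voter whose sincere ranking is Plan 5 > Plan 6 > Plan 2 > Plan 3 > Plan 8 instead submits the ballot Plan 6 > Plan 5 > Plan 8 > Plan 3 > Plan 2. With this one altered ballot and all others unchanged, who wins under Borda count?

Plan 5

Borda totals with the altered ballot: Plan 8 7, Plan 6 7, Plan 2 4, Plan 3 2, Plan 5 10.
The winner is unchanged: still Plan 5.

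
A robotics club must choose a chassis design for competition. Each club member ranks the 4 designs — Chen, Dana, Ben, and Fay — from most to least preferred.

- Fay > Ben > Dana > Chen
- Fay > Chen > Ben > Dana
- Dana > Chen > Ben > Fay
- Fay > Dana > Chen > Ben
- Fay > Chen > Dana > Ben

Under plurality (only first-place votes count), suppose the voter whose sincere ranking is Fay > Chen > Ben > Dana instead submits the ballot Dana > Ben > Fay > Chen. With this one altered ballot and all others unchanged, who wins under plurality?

First-place totals with the altered ballot: Chen 0, Dana 2, Ben 0, Fay 3.
The winner is unchanged: still Fay.

Fay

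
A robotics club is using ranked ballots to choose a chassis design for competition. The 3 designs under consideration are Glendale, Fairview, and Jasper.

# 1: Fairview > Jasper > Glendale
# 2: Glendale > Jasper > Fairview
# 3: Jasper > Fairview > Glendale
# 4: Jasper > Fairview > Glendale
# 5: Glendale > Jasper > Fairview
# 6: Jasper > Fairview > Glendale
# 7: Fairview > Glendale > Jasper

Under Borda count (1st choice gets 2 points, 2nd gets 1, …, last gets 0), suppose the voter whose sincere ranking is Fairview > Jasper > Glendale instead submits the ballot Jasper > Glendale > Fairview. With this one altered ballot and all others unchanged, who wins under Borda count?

Borda totals with the altered ballot: Glendale 6, Fairview 5, Jasper 10.
The winner is unchanged: still Jasper.

Jasper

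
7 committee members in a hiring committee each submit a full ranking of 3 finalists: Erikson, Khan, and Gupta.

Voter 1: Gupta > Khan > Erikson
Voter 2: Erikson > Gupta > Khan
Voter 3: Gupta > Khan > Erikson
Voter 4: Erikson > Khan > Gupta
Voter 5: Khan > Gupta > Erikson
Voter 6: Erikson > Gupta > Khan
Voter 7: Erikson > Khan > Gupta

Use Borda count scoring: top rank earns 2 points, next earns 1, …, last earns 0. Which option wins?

Borda scores:
  Erikson: 0 + 2 + 0 + 2 + 0 + 2 + 2 = 8
  Khan: 1 + 0 + 1 + 1 + 2 + 0 + 1 = 6
  Gupta: 2 + 1 + 2 + 0 + 1 + 1 + 0 = 7
Erikson has the highest total.

Erikson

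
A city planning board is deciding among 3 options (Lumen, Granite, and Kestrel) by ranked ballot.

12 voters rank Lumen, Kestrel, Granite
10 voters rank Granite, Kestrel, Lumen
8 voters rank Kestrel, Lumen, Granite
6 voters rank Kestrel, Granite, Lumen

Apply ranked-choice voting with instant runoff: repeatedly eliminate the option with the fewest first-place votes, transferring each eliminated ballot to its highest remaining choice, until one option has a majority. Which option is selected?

Round 1: Kestrel 14, Lumen 12, Granite 10. Granite has the fewest and is eliminated.
Round 2: Kestrel 24, Lumen 12. Kestrel has a majority.

Kestrel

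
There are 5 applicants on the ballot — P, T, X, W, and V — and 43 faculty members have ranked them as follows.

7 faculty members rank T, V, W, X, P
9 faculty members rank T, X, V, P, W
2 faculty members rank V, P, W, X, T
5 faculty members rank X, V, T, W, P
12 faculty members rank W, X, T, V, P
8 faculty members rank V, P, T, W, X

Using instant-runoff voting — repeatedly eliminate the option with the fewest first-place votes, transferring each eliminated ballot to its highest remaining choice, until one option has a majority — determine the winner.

Round 1: T 16, W 12, V 10, X 5, P 0. P has the fewest and is eliminated.
Round 2: T 16, W 12, V 10, X 5. X has the fewest and is eliminated.
Round 3: T 16, V 15, W 12. W has the fewest and is eliminated.
Round 4: T 28, V 15. T has a majority.

T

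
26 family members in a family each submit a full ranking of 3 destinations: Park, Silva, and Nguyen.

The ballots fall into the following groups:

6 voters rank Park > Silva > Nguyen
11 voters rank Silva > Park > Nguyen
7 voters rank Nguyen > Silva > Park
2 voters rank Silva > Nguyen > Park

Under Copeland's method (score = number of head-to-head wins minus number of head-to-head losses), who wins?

Silva

Pairwise results:
  Park vs Silva: Silva wins 20–6.
  Park vs Nguyen: Park wins 17–9.
  Silva vs Nguyen: Silva wins 19–7.
Copeland scores (wins − losses):
  Park: 1 − 1 = 0
  Silva: 2 − 0 = 2
  Nguyen: 0 − 2 = -2
Silva has the best Copeland score.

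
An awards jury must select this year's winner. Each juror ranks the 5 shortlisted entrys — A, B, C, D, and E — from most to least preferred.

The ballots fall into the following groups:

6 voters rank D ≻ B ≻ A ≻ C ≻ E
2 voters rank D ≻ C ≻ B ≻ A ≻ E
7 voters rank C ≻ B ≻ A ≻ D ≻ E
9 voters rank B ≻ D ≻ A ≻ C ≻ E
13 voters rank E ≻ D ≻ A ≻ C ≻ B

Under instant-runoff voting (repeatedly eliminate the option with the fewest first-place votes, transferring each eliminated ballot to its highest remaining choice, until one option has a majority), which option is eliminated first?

A

Round 1: E 13, B 9, D 8, C 7, A 0. A has the fewest and is eliminated.
Round 2: E 13, B 9, D 8, C 7. C has the fewest and is eliminated.
Round 3: B 16, E 13, D 8. D has the fewest and is eliminated.
Round 4: B 24, E 13. B has a majority.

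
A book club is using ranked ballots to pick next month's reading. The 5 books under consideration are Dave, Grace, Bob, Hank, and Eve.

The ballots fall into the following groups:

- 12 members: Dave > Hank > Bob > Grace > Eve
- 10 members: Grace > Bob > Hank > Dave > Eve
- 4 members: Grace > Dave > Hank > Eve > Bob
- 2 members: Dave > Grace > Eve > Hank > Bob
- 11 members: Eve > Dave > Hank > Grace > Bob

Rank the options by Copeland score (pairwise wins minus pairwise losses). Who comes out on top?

Dave

Pairwise results:
  Dave vs Grace: Dave wins 25–14.
  Dave vs Bob: Dave wins 29–10.
  Dave vs Hank: Dave wins 29–10.
  Dave vs Eve: Dave wins 28–11.
  Grace vs Bob: Grace wins 27–12.
  Grace vs Hank: Hank wins 23–16.
  Grace vs Eve: Grace wins 28–11.
  Bob vs Hank: Hank wins 29–10.
  Bob vs Eve: Bob wins 22–17.
  Hank vs Eve: Hank wins 26–13.
Copeland scores (wins − losses):
  Dave: 4 − 0 = 4
  Grace: 2 − 2 = 0
  Bob: 1 − 3 = -2
  Hank: 3 − 1 = 2
  Eve: 0 − 4 = -4
Dave has the best Copeland score.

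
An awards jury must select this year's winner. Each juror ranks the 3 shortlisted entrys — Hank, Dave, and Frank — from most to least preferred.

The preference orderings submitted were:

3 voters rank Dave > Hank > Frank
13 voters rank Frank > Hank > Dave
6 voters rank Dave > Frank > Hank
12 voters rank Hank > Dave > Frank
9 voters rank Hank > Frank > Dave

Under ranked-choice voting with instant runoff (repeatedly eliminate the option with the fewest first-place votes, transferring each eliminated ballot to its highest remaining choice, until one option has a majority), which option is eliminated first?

Dave

Round 1: Hank 21, Frank 13, Dave 9. Dave has the fewest and is eliminated.
Round 2: Hank 24, Frank 19. Hank has a majority.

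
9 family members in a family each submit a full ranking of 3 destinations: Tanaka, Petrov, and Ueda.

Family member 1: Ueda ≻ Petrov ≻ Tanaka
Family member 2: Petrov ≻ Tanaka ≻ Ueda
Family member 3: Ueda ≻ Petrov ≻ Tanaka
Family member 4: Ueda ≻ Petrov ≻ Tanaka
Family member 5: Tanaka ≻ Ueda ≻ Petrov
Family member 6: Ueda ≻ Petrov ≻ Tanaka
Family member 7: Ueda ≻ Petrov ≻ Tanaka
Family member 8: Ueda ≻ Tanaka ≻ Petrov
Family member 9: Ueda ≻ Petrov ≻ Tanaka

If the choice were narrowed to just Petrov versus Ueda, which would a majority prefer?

Ueda

Ballots ranking Petrov above Ueda: 1.
Ballots ranking Ueda above Petrov: 8.
Ueda wins the head-to-head, 8–1.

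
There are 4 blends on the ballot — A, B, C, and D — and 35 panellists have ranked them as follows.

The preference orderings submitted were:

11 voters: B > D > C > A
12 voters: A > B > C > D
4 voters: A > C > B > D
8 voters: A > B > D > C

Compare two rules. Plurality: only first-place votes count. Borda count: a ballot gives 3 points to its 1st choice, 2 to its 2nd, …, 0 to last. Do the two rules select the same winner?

Plurality first-place counts: A 24, B 11, C 0, D 0 → A.
Borda totals: A 72, B 77, C 31, D 30 → B.
The two rules disagree: plurality picks A, Borda picks B.

No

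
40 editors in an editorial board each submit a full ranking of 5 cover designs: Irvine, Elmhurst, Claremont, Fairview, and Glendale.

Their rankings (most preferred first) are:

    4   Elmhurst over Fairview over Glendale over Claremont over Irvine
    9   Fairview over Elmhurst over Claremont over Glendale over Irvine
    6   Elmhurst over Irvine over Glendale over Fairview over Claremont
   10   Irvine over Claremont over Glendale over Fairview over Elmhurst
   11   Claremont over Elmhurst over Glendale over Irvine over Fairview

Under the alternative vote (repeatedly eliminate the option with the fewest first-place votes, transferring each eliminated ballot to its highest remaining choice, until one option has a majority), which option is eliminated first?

Round 1: Claremont 11, Irvine 10, Elmhurst 10, Fairview 9, Glendale 0. Glendale has the fewest and is eliminated.
Round 2: Claremont 11, Irvine 10, Elmhurst 10, Fairview 9. Fairview has the fewest and is eliminated.
Round 3: Elmhurst 19, Claremont 11, Irvine 10. Irvine has the fewest and is eliminated.
Round 4: Claremont 21, Elmhurst 19. Claremont has a majority.

Glendale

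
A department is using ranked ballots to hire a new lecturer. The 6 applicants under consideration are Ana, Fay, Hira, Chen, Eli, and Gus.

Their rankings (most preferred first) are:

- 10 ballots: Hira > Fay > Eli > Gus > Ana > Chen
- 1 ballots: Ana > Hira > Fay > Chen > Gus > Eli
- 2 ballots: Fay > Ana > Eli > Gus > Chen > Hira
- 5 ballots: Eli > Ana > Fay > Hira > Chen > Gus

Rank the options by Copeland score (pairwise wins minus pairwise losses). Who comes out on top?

Hira

Pairwise results:
  Ana vs Fay: Fay wins 12–6.
  Ana vs Hira: Hira wins 10–8.
  Ana vs Chen: Ana wins 18–0.
  Ana vs Eli: Eli wins 15–3.
  Ana vs Gus: Gus wins 10–8.
  Fay vs Hira: Hira wins 11–7.
  Fay vs Chen: Fay wins 18–0.
  Fay vs Eli: Fay wins 13–5.
  Fay vs Gus: Fay wins 18–0.
  Hira vs Chen: Hira wins 16–2.
  Hira vs Eli: Hira wins 11–7.
  Hira vs Gus: Hira wins 16–2.
  Chen vs Eli: Eli wins 17–1.
  Chen vs Gus: Gus wins 12–6.
  Eli vs Gus: Eli wins 17–1.
Copeland scores (wins − losses):
  Ana: 1 − 4 = -3
  Fay: 4 − 1 = 3
  Hira: 5 − 0 = 5
  Chen: 0 − 5 = -5
  Eli: 3 − 2 = 1
  Gus: 2 − 3 = -1
Hira has the best Copeland score.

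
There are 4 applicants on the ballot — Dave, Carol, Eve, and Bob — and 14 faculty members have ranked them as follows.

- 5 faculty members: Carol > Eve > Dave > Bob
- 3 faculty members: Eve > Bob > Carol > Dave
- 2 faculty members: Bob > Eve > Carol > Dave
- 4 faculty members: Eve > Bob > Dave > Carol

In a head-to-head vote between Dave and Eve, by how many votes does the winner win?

Ballots ranking Dave above Eve: 0.
Ballots ranking Eve above Dave: 5+3+2+4 = 14.
Eve wins 14–0, a margin of 14.

14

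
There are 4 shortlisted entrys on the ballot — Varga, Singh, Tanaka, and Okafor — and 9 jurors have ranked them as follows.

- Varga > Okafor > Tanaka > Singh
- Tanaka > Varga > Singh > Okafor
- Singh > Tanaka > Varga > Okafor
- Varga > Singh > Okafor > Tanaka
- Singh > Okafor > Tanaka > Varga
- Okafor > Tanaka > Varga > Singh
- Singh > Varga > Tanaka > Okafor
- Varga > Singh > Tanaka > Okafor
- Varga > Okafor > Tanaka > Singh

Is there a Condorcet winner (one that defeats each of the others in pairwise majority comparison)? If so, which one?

Varga

Head-to-head results (9 voters total):
Varga vs Singh: Varga wins 6–3.
Varga vs Tanaka: Varga wins 5–4.
Varga vs Okafor: Varga wins 7–2.
Singh vs Tanaka: Singh wins 5–4.
Singh vs Okafor: Singh wins 6–3.
Tanaka vs Okafor: Okafor wins 5–4.
Varga beats each rival — Singh (6–3), Tanaka (5–4), Okafor (7–2) — so Varga is the Condorcet winner.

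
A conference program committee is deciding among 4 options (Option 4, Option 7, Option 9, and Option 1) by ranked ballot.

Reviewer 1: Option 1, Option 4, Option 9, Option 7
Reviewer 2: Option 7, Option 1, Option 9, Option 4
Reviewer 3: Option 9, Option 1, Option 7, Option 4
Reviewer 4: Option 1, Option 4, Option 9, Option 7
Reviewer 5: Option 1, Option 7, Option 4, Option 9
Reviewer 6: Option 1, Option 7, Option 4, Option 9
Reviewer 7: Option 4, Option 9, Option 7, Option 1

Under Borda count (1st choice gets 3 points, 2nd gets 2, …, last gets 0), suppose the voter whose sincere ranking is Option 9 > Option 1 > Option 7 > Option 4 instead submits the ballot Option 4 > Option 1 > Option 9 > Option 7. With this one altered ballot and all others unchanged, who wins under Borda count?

Option 1

Borda totals with the altered ballot: Option 4 12, Option 7 8, Option 9 6, Option 1 16.
The winner is unchanged: still Option 1.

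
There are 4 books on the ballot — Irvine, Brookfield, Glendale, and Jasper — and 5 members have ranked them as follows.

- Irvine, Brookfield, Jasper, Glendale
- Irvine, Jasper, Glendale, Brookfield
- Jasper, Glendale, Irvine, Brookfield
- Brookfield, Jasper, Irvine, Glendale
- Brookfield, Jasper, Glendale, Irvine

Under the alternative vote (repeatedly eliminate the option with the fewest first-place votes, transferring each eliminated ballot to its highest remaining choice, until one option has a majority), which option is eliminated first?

Round 1: Irvine 2, Brookfield 2, Jasper 1, Glendale 0. Glendale has the fewest and is eliminated.
Round 2: Irvine 2, Brookfield 2, Jasper 1. Jasper has the fewest and is eliminated.
Round 3: Irvine 3, Brookfield 2. Irvine has a majority.

Glendale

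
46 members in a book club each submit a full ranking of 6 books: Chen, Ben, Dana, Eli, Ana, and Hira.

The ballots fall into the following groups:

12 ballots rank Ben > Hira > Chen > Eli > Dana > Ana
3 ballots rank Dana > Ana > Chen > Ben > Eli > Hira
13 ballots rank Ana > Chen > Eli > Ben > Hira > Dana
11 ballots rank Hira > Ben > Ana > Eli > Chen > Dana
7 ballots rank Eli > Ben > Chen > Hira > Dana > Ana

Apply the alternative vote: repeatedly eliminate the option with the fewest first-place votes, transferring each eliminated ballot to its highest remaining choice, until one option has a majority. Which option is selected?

Ben

Round 1: Ana 13, Ben 12, Hira 11, Eli 7, Dana 3, Chen 0. Chen has the fewest and is eliminated.
Round 2: Ana 13, Ben 12, Hira 11, Eli 7, Dana 3. Dana has the fewest and is eliminated.
Round 3: Ana 16, Ben 12, Hira 11, Eli 7. Eli has the fewest and is eliminated.
Round 4: Ben 19, Ana 16, Hira 11. Hira has the fewest and is eliminated.
Round 5: Ben 30, Ana 16. Ben has a majority.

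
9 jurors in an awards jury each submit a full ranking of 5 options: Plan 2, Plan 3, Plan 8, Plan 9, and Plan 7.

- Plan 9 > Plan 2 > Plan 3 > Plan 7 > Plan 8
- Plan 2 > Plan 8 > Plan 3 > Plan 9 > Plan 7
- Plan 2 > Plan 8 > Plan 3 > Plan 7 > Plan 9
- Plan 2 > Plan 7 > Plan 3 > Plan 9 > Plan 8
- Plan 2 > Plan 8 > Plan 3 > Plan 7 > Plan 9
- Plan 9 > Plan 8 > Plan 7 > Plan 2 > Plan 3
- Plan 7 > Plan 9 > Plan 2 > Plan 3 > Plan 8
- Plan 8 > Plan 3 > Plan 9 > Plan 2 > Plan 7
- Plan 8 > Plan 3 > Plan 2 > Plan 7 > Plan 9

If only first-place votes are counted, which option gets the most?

First-place vote totals:
  Plan 2: 4
  Plan 3: 0
  Plan 8: 2
  Plan 9: 2
  Plan 7: 1
Plan 2 has the most first-place votes.

Plan 2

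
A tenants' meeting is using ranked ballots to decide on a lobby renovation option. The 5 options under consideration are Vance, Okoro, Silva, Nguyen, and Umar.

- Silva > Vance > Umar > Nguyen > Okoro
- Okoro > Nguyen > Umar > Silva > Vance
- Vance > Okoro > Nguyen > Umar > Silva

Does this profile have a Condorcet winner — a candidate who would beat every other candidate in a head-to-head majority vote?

Head-to-head results (3 voters total):
Vance vs Okoro: Vance wins 2–1.
Vance vs Silva: Silva wins 2–1.
Vance vs Nguyen: Vance wins 2–1.
Vance vs Umar: Vance wins 2–1.
Okoro vs Silva: Okoro wins 2–1.
Okoro vs Nguyen: Okoro wins 2–1.
Okoro vs Umar: Okoro wins 2–1.
Silva vs Nguyen: Nguyen wins 2–1.
Silva vs Umar: Umar wins 2–1.
Nguyen vs Umar: Nguyen wins 2–1.
No candidate beats all others: Vance beats Okoro beats Silva beats Vance, a majority cycle.

No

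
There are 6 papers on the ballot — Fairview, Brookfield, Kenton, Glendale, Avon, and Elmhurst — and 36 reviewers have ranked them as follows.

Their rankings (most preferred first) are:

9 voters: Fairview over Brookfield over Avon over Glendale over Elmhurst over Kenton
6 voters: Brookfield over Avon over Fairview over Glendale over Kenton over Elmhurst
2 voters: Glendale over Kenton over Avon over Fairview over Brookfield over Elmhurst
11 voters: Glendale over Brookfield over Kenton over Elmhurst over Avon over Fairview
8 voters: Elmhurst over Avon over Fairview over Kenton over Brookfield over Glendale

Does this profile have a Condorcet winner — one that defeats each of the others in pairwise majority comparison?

No

Head-to-head results (36 voters total):
Fairview vs Brookfield: Fairview wins 19–17.
Fairview vs Kenton: Fairview wins 23–13.
Fairview vs Glendale: Fairview wins 23–13.
Fairview vs Avon: Avon wins 27–9.
Fairview vs Elmhurst: Elmhurst wins 19–17.
Brookfield vs Kenton: Brookfield wins 26–10.
Brookfield vs Glendale: Brookfield wins 23–13.
Brookfield vs Avon: Brookfield wins 26–10.
Brookfield vs Elmhurst: Brookfield wins 28–8.
Kenton vs Glendale: Glendale wins 28–8.
Kenton vs Avon: Avon wins 23–13.
Kenton vs Elmhurst: Kenton wins 19–17.
Glendale vs Avon: Avon wins 23–13.
Glendale vs Elmhurst: Glendale wins 28–8.
Avon vs Elmhurst: Elmhurst wins 19–17.
No candidate beats all others: Fairview beats Brookfield beats Avon beats Fairview, a majority cycle.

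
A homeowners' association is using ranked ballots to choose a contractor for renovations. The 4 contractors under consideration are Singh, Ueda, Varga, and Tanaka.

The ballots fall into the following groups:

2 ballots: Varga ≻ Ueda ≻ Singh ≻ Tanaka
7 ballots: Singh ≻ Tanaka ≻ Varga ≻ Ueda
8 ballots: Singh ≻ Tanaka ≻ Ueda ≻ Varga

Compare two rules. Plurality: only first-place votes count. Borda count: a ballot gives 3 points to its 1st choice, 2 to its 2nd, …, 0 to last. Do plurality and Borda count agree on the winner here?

Plurality first-place counts: Singh 15, Ueda 0, Varga 2, Tanaka 0 → Singh.
Borda totals: Singh 47, Ueda 12, Varga 13, Tanaka 30 → Singh.
The two rules agree on Singh.

Yes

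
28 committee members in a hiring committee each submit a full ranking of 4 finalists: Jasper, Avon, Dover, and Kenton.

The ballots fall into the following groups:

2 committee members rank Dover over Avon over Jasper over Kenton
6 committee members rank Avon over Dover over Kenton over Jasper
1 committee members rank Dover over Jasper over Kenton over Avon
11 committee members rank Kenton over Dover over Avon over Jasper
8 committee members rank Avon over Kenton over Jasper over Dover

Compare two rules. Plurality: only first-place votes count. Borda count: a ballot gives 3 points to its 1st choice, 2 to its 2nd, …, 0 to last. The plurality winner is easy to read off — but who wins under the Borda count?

Avon

Plurality first-place counts: Jasper 0, Avon 14, Dover 3, Kenton 11 → Avon.
Borda totals: Jasper 12, Avon 57, Dover 43, Kenton 56 → Avon.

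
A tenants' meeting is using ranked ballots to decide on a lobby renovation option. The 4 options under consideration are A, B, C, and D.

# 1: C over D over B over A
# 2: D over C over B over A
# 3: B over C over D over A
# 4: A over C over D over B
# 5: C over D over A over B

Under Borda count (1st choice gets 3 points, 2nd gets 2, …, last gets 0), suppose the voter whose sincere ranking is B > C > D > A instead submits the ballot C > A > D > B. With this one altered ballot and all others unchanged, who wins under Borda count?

Borda totals with the altered ballot: A 6, B 2, C 13, D 9.
The winner is unchanged: still C.

C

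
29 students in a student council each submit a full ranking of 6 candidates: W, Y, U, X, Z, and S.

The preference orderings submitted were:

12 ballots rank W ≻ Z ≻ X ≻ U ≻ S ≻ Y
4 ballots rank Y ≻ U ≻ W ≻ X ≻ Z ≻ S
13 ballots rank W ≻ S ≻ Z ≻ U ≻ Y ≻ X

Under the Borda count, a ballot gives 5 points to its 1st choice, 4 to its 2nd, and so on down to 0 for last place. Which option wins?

W

Borda scores:
  W: 12·5 + 4·3 + 13·5 = 137
  Y: 12·0 + 4·5 + 13·1 = 33
  U: 12·2 + 4·4 + 13·2 = 66
  X: 12·3 + 4·2 + 13·0 = 44
  Z: 12·4 + 4·1 + 13·3 = 91
  S: 12·1 + 4·0 + 13·4 = 64
W has the highest total.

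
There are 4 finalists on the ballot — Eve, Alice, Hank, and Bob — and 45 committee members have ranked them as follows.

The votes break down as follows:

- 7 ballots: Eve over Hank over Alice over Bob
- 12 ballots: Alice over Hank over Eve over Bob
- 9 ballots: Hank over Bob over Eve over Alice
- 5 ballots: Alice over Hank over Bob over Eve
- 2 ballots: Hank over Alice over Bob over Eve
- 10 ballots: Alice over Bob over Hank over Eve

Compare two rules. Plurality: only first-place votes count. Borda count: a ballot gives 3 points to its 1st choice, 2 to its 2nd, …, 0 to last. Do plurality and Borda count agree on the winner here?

Plurality first-place counts: Eve 7, Alice 27, Hank 11, Bob 0 → Alice.
Borda totals: Eve 42, Alice 92, Hank 91, Bob 45 → Alice.
The two rules agree on Alice.

Yes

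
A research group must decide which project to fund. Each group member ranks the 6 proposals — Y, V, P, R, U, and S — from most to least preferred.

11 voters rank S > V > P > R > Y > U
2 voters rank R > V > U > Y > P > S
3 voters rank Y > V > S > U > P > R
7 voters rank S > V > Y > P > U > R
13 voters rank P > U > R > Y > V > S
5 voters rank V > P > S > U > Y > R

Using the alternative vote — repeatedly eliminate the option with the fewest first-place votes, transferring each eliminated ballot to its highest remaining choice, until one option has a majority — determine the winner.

Round 1: S 18, P 13, V 5, Y 3, R 2, U 0. U has the fewest and is eliminated.
Round 2: S 18, P 13, V 5, Y 3, R 2. R has the fewest and is eliminated.
Round 3: S 18, P 13, V 7, Y 3. Y has the fewest and is eliminated.
Round 4: S 18, P 13, V 10. V has the fewest and is eliminated.
Round 5: S 21, P 20. S has a majority.

S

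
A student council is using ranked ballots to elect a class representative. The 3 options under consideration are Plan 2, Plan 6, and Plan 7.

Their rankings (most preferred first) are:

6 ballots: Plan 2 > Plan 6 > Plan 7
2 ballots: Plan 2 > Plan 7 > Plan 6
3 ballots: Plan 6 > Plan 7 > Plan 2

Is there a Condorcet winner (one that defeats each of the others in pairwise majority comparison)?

Yes

Head-to-head results (11 voters total):
Plan 2 vs Plan 6: Plan 2 wins 8–3.
Plan 2 vs Plan 7: Plan 2 wins 8–3.
Plan 6 vs Plan 7: Plan 6 wins 9–2.
Plan 2 beats each rival — Plan 6 (8–3), Plan 7 (8–3) — so Plan 2 is the Condorcet winner.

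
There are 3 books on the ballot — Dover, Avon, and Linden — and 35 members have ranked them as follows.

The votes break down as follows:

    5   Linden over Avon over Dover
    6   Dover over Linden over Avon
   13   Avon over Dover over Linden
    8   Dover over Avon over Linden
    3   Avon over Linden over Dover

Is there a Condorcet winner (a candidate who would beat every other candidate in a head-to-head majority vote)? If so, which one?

Avon

Head-to-head results (35 voters total):
Dover vs Avon: Avon wins 21–14.
Dover vs Linden: Dover wins 27–8.
Avon vs Linden: Avon wins 24–11.
Avon beats each rival — Dover (21–14), Linden (24–11) — so Avon is the Condorcet winner.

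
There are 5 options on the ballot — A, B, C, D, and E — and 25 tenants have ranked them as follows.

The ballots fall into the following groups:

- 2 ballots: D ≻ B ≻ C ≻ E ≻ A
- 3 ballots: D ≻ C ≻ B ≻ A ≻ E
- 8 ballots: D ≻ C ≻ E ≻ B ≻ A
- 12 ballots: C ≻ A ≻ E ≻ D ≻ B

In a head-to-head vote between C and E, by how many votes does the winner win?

25

Ballots ranking C above E: 2+3+8+12 = 25.
Ballots ranking E above C: 0.
C wins 25–0, a margin of 25.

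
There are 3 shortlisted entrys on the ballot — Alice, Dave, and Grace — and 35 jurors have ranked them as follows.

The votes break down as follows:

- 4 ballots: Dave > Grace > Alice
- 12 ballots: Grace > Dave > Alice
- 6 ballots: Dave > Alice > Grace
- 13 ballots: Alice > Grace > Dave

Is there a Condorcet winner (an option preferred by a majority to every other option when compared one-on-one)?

Head-to-head results (35 voters total):
Alice vs Dave: Dave wins 22–13.
Alice vs Grace: Alice wins 19–16.
Dave vs Grace: Grace wins 25–10.
No candidate beats all others: Alice beats Grace beats Dave beats Alice, a majority cycle.

No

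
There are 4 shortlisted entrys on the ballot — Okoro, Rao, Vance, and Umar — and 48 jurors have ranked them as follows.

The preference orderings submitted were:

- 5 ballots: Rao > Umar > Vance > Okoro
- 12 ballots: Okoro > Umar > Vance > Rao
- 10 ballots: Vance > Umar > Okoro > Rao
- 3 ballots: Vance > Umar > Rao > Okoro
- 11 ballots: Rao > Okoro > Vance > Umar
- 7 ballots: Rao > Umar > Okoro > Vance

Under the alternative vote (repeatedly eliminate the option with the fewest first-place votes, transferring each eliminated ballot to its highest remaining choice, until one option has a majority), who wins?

Round 1: Rao 23, Vance 13, Okoro 12, Umar 0. Umar has the fewest and is eliminated.
Round 2: Rao 23, Vance 13, Okoro 12. Okoro has the fewest and is eliminated.
Round 3: Vance 25, Rao 23. Vance has a majority.

Vance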